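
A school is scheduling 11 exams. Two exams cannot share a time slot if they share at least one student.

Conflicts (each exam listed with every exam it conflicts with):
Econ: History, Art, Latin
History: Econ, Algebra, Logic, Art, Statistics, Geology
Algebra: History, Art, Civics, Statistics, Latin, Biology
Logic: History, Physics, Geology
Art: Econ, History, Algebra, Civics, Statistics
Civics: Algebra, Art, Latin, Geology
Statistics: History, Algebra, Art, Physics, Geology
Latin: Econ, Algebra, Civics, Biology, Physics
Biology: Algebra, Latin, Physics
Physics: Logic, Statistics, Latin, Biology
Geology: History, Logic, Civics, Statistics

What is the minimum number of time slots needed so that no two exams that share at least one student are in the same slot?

History, Algebra, Art, Statistics all conflict with each other, so at least 4 time slots are needed.
4 time slots suffice: time slot 1 → {Econ, Algebra, Physics, Geology}; time slot 2 → {History, Latin}; time slot 3 → {Logic, Art, Biology}; time slot 4 → {Civics, Statistics}. No two conflicting exams share a time slot.

4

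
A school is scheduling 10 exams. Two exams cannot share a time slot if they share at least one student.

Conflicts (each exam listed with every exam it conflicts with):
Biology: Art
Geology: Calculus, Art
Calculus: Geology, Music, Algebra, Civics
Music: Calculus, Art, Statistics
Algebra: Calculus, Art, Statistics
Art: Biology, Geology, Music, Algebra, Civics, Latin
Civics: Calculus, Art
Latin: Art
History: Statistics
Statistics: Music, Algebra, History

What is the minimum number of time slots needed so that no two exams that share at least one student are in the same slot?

2

Geology and Calculus conflict, so at least 2 time slots are needed.
Using 2 time slots: Biology=2, Geology=2, Calculus=1, Music=2, Algebra=2, Art=1, Civics=2, Latin=2, History=2, Statistics=1. Every pair that conflicts lands in different time slots.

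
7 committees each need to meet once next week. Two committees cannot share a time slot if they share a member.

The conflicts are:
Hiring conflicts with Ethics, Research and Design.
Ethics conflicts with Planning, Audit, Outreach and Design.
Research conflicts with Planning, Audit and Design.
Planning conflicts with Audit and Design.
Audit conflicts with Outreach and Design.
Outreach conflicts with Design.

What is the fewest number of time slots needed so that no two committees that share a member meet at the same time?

4

Research, Planning, Audit, Design are mutually in conflict, so at least 4 time slots are needed.
4 time slots suffice: time slot 1 → {Design}; time slot 2 → {Hiring, Audit}; time slot 3 → {Ethics, Research}; time slot 4 → {Planning, Outreach}. Every pair that conflicts lands in different time slots.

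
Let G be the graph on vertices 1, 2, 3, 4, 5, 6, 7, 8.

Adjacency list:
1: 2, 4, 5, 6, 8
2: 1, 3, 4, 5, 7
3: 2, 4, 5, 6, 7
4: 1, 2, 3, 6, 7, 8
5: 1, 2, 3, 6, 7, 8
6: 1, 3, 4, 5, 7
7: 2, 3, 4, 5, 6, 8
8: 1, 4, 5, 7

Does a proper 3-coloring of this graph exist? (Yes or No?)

3, 5, 6, 7 form a clique, so at least 4 colors are needed.
So 3 colors are not enough.

No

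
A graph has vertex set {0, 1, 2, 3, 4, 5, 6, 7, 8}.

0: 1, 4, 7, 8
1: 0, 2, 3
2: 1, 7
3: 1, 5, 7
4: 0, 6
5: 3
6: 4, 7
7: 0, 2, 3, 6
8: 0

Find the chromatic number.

2

3 and 5 are adjacent, so at least 2 colors are needed.
2 colors suffice: 0=blue, 1=red, 2=blue, 3=blue, 4=red, 5=red, 6=blue, 7=red, 8=red. No two adjacent vertices share a color.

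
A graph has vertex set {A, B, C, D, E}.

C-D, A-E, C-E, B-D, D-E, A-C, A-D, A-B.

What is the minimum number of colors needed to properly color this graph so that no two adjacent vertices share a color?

4

A, C, D, E form a clique, so at least 4 colors are needed.
4 colors suffice: color 1 → {A}; color 2 → {D}; color 3 → {B, E}; color 4 → {C}. No two adjacent vertices share a color.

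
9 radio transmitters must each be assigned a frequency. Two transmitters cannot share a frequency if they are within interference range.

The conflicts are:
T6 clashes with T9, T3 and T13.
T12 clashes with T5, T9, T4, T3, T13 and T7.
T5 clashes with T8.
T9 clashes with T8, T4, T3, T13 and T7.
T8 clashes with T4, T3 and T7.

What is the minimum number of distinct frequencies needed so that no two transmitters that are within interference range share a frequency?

3

T6, T9, T13 all conflict with each other, so at least 3 frequencies are needed.
3 frequencies suffice: frequency 1 → {T5, T9}; frequency 2 → {T6, T12, T8}; frequency 3 → {T4, T3, T13, T7}. No two conflicting transmitters share a frequency.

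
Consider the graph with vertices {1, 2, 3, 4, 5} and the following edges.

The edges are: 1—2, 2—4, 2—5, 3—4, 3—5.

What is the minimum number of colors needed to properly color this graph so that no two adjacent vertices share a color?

2

1 and 2 are adjacent, so at least 2 colors are needed.
2 colors suffice: 1=b, 2=a, 3=a, 4=b, 5=b. Each edge has distinct colors on its endpoints.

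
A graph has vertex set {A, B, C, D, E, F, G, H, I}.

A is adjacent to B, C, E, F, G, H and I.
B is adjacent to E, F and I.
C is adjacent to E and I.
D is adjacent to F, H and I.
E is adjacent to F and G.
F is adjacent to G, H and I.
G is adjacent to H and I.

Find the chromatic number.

4

A, F, G, H are pairwise adjacent (a clique of size 4), so at least 4 colors are needed.
4 colors suffice: color 1 → {C, F}; color 2 → {A, D}; color 3 → {E, H, I}; color 4 → {B, G}. No two adjacent vertices share a color.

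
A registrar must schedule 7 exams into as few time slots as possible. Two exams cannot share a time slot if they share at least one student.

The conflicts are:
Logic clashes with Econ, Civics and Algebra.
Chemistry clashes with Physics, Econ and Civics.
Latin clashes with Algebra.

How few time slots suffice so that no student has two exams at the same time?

Chemistry and Physics conflict, so at least 2 time slots are needed.
2 time slots suffice: time slot 1 → {Logic, Chemistry, Latin}; time slot 2 → {Physics, Econ, Civics, Algebra}. Every pair that conflicts lands in different time slots.

2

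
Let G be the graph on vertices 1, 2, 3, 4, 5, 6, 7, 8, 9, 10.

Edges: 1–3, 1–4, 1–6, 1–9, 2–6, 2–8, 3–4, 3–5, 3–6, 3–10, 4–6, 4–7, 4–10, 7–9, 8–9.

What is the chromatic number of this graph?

1, 3, 4, 6 are pairwise adjacent (a clique of size 4), so at least 4 colors are needed.
4 colors suffice: color red → {2, 3, 9}; color blue → {4, 5, 8}; color green → {1, 7, 10}; color yellow → {6}. Every edge joins two different colors.

4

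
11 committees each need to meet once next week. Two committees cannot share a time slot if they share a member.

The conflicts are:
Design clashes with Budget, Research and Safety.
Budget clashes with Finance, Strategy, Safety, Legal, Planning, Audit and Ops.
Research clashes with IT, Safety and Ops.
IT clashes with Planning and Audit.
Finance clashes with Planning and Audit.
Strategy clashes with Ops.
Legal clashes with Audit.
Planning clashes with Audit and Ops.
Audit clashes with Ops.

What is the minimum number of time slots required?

4

Budget, Finance, Planning, Audit all conflict with each other, so at least 4 time slots are needed.
4 time slots suffice: time slot 1 → {Budget, Research}; time slot 2 → {Design, Strategy, Audit}; time slot 3 → {Safety, Legal, Planning}; time slot 4 → {IT, Finance, Ops}. Each listed conflict is separated.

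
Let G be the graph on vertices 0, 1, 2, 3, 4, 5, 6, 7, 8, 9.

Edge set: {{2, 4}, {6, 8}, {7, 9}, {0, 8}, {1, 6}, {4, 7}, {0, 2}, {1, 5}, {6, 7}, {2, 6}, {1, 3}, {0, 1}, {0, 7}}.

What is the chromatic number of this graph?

1 and 3 are adjacent, so at least 2 colors are needed.
2 colors suffice: color red → {0, 3, 4, 5, 6, 9}; color blue → {1, 2, 7, 8}. No two adjacent vertices share a color.

2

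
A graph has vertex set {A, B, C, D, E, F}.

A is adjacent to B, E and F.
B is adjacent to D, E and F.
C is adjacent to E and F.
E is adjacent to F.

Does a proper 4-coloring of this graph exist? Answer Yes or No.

Yes

The chromatic number is 4. A, B, E, F form a clique, so at least 4 colors are needed.
4 colors suffice: color 1 → {B, C}; color 2 → {D, E}; color 3 → {F}; color 4 → {A}.
That is already a proper 4-coloring.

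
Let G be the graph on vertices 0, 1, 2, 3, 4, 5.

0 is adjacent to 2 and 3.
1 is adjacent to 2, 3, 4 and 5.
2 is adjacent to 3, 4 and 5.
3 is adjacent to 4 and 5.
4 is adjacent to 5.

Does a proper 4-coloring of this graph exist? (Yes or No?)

No

1, 2, 3, 4, 5 form a clique, so at least 5 colors are needed.
So 4 colors are not enough.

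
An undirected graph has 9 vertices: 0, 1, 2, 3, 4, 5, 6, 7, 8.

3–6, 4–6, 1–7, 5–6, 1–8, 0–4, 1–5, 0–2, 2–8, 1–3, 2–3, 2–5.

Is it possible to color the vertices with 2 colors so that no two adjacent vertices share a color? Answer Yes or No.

The cycle 5-6-4-0-2-5 has odd length 5, so it cannot be 2-colored; at least 3 colors are needed.
So 2 colors are not enough.

No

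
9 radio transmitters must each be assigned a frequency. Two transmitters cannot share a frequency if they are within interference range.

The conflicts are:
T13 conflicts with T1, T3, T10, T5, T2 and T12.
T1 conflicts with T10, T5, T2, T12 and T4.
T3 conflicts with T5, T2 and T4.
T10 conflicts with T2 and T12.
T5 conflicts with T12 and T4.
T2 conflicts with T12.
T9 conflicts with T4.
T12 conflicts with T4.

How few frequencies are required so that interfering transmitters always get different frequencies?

T13, T1, T10, T2, T12 are mutually in conflict, so at least 5 frequencies are needed.
5 frequencies suffice: frequency 1 → {T3, T9, T12}; frequency 2 → {T1}; frequency 3 → {T13, T4}; frequency 4 → {T5, T2}; frequency 5 → {T10}. No two conflicting transmitters share a frequency.

5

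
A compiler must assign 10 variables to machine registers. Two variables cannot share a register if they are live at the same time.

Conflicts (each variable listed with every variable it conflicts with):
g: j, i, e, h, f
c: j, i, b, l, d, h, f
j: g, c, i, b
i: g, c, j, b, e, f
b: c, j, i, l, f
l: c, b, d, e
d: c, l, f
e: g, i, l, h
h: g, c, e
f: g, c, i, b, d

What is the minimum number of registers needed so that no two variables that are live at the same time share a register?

c, i, b, f pairwise conflict, so at least 4 registers are needed.
A valid assignment using 4 registers: g=1, c=1, j=3, i=2, b=4, l=2, d=4, e=3, h=2, f=3. Every pair that conflicts lands in different registers.

4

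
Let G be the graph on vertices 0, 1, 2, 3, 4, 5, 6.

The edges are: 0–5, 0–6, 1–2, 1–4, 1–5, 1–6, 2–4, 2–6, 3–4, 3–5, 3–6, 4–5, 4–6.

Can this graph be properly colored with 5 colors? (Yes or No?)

The chromatic number is 4. 1, 2, 4, 6 are mutually adjacent (a clique of size 4), so at least 4 colors are needed.
4 colors suffice: color a → {0, 4}; color b → {5, 6}; color c → {1, 3}; color d → {2}.
Since 5 ≥ 4, a proper 5-coloring certainly exists.

Yes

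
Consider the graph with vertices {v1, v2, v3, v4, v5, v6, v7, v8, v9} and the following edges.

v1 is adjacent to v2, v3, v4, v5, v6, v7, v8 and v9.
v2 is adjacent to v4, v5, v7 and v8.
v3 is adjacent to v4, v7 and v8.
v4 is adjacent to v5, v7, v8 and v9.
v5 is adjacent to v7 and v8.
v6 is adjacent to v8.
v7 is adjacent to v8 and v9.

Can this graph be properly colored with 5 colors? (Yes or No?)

v1, v2, v4, v5, v7, v8 are mutually adjacent (a clique of size 6), so at least 6 colors are needed.
So 5 colors are not enough.

No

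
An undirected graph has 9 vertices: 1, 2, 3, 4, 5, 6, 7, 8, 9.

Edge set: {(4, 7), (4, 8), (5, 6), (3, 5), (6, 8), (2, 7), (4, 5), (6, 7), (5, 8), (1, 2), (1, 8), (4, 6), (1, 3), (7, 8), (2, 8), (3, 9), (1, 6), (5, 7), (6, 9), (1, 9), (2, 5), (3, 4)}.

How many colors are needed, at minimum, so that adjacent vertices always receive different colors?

4, 5, 6, 7, 8 are pairwise adjacent (a clique of size 5), so at least 5 colors are needed.
A valid assignment using 5 colors: 1=blue, 2=red, 3=red, 4=purple, 5=blue, 6=red, 7=yellow, 8=green, 9=green. Every edge joins two different colors.

5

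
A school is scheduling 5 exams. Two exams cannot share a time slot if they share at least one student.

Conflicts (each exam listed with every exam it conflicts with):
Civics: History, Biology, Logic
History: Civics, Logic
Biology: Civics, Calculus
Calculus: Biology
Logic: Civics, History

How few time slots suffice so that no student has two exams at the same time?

Civics, History, Logic pairwise conflict, so at least 3 time slots are needed.
3 time slots suffice: time slot 1 → {Civics, Calculus}; time slot 2 → {Biology, Logic}; time slot 3 → {History}. No two conflicting exams share a time slot.

3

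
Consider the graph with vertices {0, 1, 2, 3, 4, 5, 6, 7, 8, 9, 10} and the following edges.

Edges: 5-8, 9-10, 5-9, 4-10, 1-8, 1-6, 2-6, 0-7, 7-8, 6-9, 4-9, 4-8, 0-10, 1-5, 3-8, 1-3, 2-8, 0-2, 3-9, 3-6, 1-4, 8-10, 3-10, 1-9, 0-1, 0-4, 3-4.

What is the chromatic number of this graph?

1, 3, 4, 8 are mutually adjacent (a clique of size 4), so at least 4 colors are needed.
4 colors suffice: color a → {1, 2, 7, 10}; color b → {0, 8, 9}; color c → {4, 5, 6}; color d → {3}. Every edge joins two different colors.

4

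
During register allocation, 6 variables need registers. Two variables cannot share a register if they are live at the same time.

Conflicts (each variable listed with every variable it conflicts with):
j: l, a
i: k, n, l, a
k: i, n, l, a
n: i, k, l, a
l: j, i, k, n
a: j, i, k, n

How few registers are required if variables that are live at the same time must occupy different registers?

i, k, n, l all conflict with each other, so at least 4 registers are needed.
4 registers suffice: register 1 → {j, n}; register 2 → {i}; register 3 → {l, a}; register 4 → {k}. Every pair that conflicts lands in different registers.

4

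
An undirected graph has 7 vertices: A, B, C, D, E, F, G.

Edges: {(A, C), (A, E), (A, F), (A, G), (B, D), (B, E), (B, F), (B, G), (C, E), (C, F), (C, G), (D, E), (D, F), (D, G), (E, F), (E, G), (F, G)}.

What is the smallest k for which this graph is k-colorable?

B, D, E, F, G form a clique, so at least 5 colors are needed.
5 colors suffice: A=yellow, B=purple, C=purple, D=yellow, E=blue, F=green, G=red. No two adjacent vertices share a color.

5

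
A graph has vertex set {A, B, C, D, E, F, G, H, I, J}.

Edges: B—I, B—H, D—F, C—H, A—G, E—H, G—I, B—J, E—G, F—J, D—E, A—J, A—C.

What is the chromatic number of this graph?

The cycle E-H-B-I-G-E has odd length 5, so it cannot be 2-colored; at least 3 colors are needed.
3 colors suffice: color red → {B, C, F, G}; color blue → {A, D, H, I}; color green → {E, J}. Every edge joins two different colors.

3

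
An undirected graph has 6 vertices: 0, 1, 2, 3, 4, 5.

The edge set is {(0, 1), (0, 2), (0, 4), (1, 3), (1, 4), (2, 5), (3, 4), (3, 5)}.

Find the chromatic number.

0, 1, 4 are mutually adjacent, so at least 3 colors are needed.
A valid assignment using 3 colors: 0=blue, 1=green, 2=green, 3=blue, 4=red, 5=red. No two adjacent vertices share a color.

3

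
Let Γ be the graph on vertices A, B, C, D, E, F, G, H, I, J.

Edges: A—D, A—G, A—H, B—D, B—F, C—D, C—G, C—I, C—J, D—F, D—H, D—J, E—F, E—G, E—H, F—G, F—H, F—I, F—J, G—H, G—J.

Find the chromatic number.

4

E, F, G, H form a clique, so at least 4 colors are needed.
4 colors suffice: color red → {A, C, F}; color blue → {D, G, I}; color green → {B, H, J}; color yellow → {E}. No two adjacent vertices share a color.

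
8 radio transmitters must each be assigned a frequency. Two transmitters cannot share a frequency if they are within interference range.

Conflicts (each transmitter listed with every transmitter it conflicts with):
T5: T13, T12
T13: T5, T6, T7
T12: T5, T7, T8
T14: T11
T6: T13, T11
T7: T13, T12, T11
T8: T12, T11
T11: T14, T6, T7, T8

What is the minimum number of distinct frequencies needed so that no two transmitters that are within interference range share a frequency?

T8 and T11 conflict, so at least 2 frequencies are needed.
2 frequencies suffice: frequency 1 → {T13, T12, T11}; frequency 2 → {T5, T14, T6, T7, T8}. Every pair that conflicts lands in different frequencies.

2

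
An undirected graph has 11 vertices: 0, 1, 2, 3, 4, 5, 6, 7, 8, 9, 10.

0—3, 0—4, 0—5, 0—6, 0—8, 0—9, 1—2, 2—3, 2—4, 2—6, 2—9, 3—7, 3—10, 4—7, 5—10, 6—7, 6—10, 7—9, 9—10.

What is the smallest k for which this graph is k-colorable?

4 and 7 are adjacent, so at least 2 colors are needed.
A valid assignment using 2 colors: 0=red, 1=blue, 2=red, 3=blue, 4=blue, 5=blue, 6=blue, 7=red, 8=blue, 9=blue, 10=red. Each edge has distinct colors on its endpoints.

2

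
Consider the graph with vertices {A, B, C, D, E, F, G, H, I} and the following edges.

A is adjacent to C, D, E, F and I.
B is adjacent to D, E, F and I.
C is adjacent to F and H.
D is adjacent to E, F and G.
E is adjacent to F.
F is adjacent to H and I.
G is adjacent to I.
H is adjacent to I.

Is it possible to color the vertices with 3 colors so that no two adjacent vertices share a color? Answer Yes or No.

No

B, D, E, F are mutually adjacent (a clique of size 4), so at least 4 colors are needed.
So 3 colors are not enough.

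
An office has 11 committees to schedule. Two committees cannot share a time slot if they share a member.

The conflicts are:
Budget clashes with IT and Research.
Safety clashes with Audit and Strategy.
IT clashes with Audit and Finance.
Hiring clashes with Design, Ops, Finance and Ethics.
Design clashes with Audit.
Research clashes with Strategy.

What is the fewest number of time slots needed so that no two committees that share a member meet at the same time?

The cycle Audit-Design-Hiring-Finance-IT-Audit has odd length 5, so it cannot be 2-colored; at least 3 time slots are needed.
A valid assignment using 3 time slots: Budget=3, Safety=2, IT=2, Hiring=1, Design=2, Research=1, Audit=1, Ops=2, Strategy=3, Finance=3, Ethics=2. Every pair that conflicts lands in different time slots.

3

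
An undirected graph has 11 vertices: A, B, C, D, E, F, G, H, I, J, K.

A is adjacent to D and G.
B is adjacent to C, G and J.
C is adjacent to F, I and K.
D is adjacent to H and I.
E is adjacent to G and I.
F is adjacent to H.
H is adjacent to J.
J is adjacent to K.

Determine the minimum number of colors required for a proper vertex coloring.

3

The cycle F-H-D-I-C-F has odd length 5, so it cannot be 2-colored; at least 3 colors are needed.
One proper 3-coloring: A=2, B=2, C=1, D=1, E=3, F=3, G=1, H=2, I=2, J=1, K=2. Every edge joins two different colors.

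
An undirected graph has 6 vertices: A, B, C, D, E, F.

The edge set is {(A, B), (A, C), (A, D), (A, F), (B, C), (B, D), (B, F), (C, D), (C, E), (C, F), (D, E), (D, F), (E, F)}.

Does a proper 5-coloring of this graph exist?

Yes

The chromatic number is 5. A, B, C, D, F form a clique, so at least 5 colors are needed.
5 colors suffice: color red → {C}; color blue → {D}; color green → {F}; color yellow → {A, E}; color purple → {B}.
That is already a proper 5-coloring.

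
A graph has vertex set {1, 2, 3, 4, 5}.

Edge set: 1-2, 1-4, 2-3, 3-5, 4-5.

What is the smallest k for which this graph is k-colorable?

3

The cycle 2-1-4-5-3-2 has odd length 5, so it cannot be 2-colored; at least 3 colors are needed.
One proper 3-coloring: 1=blue, 2=green, 3=red, 4=red, 5=blue. No two adjacent vertices share a color.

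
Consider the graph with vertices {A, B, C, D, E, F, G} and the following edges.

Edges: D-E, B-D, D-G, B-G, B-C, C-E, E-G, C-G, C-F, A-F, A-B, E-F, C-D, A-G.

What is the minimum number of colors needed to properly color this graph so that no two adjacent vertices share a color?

B, C, D, G form a clique, so at least 4 colors are needed.
4 colors suffice: A=1, B=3, C=1, D=4, E=3, F=2, G=2. Every edge joins two different colors.

4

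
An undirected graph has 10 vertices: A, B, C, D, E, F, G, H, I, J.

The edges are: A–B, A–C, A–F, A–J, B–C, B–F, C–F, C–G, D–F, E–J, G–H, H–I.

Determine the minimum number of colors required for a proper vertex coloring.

A, B, C, F form a clique, so at least 4 colors are needed.
A valid assignment using 4 colors: A=3, B=4, C=1, D=1, E=2, F=2, G=2, H=1, I=2, J=1. Each edge has distinct colors on its endpoints.

4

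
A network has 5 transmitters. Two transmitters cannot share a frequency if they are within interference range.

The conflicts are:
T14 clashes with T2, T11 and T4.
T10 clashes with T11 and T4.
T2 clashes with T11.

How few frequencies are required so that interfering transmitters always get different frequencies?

T14, T2, T11 are mutually in conflict, so at least 3 frequencies are needed.
3 frequencies suffice: T14=1, T10=1, T2=3, T11=2, T4=2. Every pair that conflicts lands in different frequencies.

3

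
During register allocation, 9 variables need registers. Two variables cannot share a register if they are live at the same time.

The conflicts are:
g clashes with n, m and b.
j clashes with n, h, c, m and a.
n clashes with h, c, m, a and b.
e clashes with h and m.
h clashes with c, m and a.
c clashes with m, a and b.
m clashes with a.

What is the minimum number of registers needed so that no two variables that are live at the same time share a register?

j, n, h, c, m, a all conflict with each other, so at least 6 registers are needed.
6 registers suffice: g=3, j=5, n=2, e=2, h=3, c=4, m=1, a=6, b=1. No two conflicting variables share a register.

6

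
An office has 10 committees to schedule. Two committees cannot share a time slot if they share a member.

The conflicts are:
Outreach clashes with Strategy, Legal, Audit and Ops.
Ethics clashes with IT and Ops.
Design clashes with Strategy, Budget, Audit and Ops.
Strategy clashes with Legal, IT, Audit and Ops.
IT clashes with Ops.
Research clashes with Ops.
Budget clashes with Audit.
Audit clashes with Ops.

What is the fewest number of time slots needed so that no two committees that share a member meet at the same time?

4

Outreach, Strategy, Audit, Ops pairwise conflict, so at least 4 time slots are needed.
4 time slots suffice: time slot 1 → {Legal, Budget, Ops}; time slot 2 → {Ethics, Strategy, Research}; time slot 3 → {IT, Audit}; time slot 4 → {Outreach, Design}. No two conflicting committees share a time slot.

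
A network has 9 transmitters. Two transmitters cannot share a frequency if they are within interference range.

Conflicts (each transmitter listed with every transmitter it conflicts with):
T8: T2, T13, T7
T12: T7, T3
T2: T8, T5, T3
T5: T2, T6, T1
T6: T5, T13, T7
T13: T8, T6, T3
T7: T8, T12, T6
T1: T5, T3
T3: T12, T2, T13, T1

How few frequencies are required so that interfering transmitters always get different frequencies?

3

The cycle T8-T7-T12-T3-T2-T8 has odd length 5, so it cannot be 2-colored; at least 3 frequencies are needed.
Using 3 frequencies: T8=1, T12=3, T2=2, T5=1, T6=3, T13=2, T7=2, T1=2, T3=1. Each listed conflict is separated.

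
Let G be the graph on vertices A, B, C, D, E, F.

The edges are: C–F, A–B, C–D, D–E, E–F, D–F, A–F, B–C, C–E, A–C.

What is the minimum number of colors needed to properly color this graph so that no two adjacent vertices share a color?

C, D, E, F form a clique, so at least 4 colors are needed.
4 colors suffice: A=3, B=2, C=1, D=4, E=3, F=2. No two adjacent vertices share a color.

4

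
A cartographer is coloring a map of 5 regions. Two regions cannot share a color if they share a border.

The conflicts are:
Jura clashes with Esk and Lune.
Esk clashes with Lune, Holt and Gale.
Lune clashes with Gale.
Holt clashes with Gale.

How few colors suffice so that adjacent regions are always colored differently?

Esk, Holt, Gale all conflict with each other, so at least 3 colors are needed.
A valid assignment using 3 colors: Jura=3, Esk=1, Lune=2, Holt=2, Gale=3. Every pair that conflicts lands in different colors.

3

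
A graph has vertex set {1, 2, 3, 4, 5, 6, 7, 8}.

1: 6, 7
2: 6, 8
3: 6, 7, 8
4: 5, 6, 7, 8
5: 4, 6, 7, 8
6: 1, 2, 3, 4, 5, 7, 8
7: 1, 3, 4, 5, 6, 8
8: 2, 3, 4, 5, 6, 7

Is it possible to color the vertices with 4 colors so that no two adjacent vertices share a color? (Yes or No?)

4, 5, 6, 7, 8 are pairwise adjacent (a clique of size 5), so at least 5 colors are needed.
So 4 colors are not enough.

No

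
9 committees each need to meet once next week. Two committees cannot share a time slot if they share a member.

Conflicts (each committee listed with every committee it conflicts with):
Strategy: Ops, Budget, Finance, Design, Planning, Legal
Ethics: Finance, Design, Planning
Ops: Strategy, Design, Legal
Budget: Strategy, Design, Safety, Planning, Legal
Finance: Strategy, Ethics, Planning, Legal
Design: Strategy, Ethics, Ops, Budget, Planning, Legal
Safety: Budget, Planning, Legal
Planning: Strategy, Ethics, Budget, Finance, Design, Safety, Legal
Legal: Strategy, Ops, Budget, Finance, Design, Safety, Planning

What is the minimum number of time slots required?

5

Strategy, Budget, Design, Planning, Legal are mutually in conflict, so at least 5 time slots are needed.
5 time slots suffice: Strategy=4, Ethics=1, Ops=2, Budget=5, Finance=3, Design=3, Safety=3, Planning=2, Legal=1. Every pair that conflicts lands in different time slots.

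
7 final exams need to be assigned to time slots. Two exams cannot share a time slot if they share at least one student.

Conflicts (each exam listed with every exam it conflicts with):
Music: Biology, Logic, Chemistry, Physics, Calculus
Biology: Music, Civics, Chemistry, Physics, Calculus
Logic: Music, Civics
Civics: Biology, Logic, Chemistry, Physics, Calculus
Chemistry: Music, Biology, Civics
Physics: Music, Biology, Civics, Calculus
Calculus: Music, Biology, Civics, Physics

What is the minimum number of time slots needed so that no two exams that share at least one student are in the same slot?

Music, Biology, Physics, Calculus pairwise conflict, so at least 4 time slots are needed.
Using 4 time slots: Music=1, Biology=2, Logic=2, Civics=1, Chemistry=3, Physics=3, Calculus=4. No two conflicting exams share a time slot.

4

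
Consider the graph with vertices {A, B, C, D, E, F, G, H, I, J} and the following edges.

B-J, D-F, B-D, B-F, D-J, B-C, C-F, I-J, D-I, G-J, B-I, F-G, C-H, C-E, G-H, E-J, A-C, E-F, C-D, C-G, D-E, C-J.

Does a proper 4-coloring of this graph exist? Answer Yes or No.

The chromatic number is 4. C, D, E, F are mutually adjacent (a clique of size 4), so at least 4 colors are needed.
4 colors suffice: color red → {C, I}; color blue → {A, D, G}; color green → {F, H, J}; color yellow → {B, E}.
That is already a proper 4-coloring.

Yes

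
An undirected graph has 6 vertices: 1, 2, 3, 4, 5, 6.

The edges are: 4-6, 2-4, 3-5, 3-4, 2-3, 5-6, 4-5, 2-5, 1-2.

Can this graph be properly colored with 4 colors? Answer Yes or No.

The chromatic number is 4. 2, 3, 4, 5 form a clique, so at least 4 colors are needed.
4 colors suffice: 1=a, 2=c, 3=d, 4=b, 5=a, 6=c.
That is already a proper 4-coloring.

Yes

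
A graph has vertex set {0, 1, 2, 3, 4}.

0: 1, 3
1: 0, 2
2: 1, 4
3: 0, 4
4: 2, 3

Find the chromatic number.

The cycle 3-4-2-1-0-3 has odd length 5, so it cannot be 2-colored; at least 3 colors are needed.
3 colors suffice: color a → {0, 2}; color b → {1, 4}; color c → {3}. Each edge has distinct colors on its endpoints.

3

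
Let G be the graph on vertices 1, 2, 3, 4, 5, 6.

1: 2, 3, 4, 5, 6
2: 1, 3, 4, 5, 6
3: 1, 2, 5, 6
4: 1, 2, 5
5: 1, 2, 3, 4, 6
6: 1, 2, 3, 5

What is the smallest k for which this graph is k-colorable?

5

1, 2, 3, 5, 6 are pairwise adjacent (a clique of size 5), so at least 5 colors are needed.
5 colors suffice: color a → {2}; color b → {1}; color c → {5}; color d → {3, 4}; color e → {6}. No two adjacent vertices share a color.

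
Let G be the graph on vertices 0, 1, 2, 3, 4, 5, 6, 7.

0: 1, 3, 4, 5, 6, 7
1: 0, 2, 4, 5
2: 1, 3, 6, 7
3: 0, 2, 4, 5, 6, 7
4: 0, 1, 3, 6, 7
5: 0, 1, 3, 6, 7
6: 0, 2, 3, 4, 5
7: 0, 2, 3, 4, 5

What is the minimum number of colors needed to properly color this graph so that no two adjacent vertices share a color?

0, 3, 5, 6 are mutually adjacent (a clique of size 4), so at least 4 colors are needed.
One proper 4-coloring: 0=blue, 1=red, 2=blue, 3=red, 4=green, 5=green, 6=yellow, 7=yellow. Every edge joins two different colors.

4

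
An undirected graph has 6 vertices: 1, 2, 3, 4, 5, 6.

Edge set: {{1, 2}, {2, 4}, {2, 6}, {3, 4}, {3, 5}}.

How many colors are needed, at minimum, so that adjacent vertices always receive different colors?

2

1 and 2 are adjacent, so at least 2 colors are needed.
2 colors suffice: color red → {2, 3}; color blue → {1, 4, 5, 6}. Each edge has distinct colors on its endpoints.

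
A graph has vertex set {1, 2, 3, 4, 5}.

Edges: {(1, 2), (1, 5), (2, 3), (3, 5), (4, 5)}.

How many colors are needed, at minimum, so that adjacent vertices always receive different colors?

2

1 and 2 are adjacent, so at least 2 colors are needed.
2 colors suffice: color red → {2, 5}; color blue → {1, 3, 4}. Every edge joins two different colors.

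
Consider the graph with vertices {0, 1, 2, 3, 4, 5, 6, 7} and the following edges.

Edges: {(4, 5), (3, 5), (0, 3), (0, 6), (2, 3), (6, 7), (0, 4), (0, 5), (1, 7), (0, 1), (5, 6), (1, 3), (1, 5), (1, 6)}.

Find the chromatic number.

0, 1, 5, 6 form a clique, so at least 4 colors are needed.
4 colors suffice: color red → {0, 2, 7}; color blue → {1, 4}; color green → {5}; color yellow → {3, 6}. Each edge has distinct colors on its endpoints.

4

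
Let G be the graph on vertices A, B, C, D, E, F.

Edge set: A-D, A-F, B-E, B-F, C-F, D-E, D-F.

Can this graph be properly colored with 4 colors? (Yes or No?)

Yes

The chromatic number is 3. A, D, F form a triangle, so at least 3 colors are needed.
3 colors suffice: color 1 → {E, F}; color 2 → {B, C, D}; color 3 → {A}.
Since 4 ≥ 3, a proper 4-coloring certainly exists.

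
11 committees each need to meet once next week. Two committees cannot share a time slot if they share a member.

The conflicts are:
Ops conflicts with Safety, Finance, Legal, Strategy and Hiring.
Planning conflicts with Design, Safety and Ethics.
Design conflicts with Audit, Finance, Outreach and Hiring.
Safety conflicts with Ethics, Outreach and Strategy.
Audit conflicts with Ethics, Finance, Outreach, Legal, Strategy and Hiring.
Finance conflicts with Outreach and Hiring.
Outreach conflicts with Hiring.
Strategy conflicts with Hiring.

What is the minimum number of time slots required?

5

Design, Audit, Finance, Outreach, Hiring pairwise conflict, so at least 5 time slots are needed.
5 time slots suffice: time slot 1 → {Ops, Planning, Audit}; time slot 2 → {Safety, Legal, Hiring}; time slot 3 → {Ethics, Finance, Strategy}; time slot 4 → {Design}; time slot 5 → {Outreach}. Each listed conflict is separated.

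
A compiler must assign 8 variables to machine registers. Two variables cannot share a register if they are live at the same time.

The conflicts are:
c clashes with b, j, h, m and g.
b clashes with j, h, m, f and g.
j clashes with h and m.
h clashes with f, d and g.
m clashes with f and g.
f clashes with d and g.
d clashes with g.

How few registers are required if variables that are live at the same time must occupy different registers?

b, m, f, g pairwise conflict, so at least 4 registers are needed.
4 registers suffice: c=4, b=2, j=1, h=3, m=3, f=4, d=2, g=1. Each listed conflict is separated.

4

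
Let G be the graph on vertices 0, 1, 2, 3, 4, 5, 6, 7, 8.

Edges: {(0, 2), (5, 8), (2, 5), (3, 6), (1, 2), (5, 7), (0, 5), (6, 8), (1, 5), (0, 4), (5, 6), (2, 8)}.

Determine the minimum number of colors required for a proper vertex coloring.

1, 2, 5 form a triangle, so at least 3 colors are needed.
3 colors suffice: color a → {3, 4, 5}; color b → {2, 6, 7}; color c → {0, 1, 8}. No two adjacent vertices share a color.

3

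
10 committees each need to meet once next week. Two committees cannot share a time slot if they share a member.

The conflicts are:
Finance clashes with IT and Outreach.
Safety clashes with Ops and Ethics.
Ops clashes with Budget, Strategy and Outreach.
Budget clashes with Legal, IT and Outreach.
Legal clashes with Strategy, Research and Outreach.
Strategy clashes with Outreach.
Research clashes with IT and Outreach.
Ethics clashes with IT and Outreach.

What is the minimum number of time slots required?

Ops, Budget, Outreach all conflict with each other, so at least 3 time slots are needed.
3 time slots suffice: time slot 1 → {Safety, IT, Outreach}; time slot 2 → {Finance, Budget, Strategy, Research, Ethics}; time slot 3 → {Ops, Legal}. Every pair that conflicts lands in different time slots.

3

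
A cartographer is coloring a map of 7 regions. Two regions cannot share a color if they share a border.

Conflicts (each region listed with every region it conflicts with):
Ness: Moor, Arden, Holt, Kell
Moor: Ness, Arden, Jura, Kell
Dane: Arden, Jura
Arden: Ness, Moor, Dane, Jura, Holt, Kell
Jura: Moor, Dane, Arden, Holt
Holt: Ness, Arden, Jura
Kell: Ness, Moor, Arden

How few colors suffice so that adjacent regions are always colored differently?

4

Ness, Moor, Arden, Kell pairwise conflict, so at least 4 colors are needed.
One proper 4-coloring: Ness=2, Moor=3, Dane=3, Arden=1, Jura=2, Holt=3, Kell=4. Every pair that conflicts lands in different colors.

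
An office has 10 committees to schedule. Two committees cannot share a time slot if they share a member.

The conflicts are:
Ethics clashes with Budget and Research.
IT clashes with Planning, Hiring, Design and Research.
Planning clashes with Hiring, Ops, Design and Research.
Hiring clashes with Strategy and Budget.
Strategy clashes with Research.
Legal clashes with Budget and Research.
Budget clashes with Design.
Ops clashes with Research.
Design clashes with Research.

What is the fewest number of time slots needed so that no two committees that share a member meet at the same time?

IT, Planning, Design, Research are mutually in conflict, so at least 4 time slots are needed.
Using 4 time slots: Ethics=2, IT=3, Planning=2, Hiring=4, Strategy=2, Legal=2, Budget=1, Ops=3, Design=4, Research=1. Each listed conflict is separated.

4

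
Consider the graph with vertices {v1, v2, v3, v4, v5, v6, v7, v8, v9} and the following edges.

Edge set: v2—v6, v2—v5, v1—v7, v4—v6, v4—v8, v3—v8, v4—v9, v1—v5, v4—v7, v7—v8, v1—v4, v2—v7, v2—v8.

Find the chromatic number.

v2, v7, v8 are mutually adjacent, so at least 3 colors are needed.
A valid assignment using 3 colors: v1=2, v2=1, v3=1, v4=1, v5=3, v6=2, v7=3, v8=2, v9=2. Each edge has distinct colors on its endpoints.

3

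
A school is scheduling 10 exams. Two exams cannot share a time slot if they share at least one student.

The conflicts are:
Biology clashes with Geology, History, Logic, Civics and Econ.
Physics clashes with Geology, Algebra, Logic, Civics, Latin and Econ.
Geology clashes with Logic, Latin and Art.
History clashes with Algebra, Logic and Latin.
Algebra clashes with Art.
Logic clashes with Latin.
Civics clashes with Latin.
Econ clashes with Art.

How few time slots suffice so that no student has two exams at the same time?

4

Physics, Geology, Logic, Latin are mutually in conflict, so at least 4 time slots are needed.
4 time slots suffice: time slot 1 → {Biology, Physics, Art}; time slot 2 → {Algebra, Logic, Civics, Econ}; time slot 3 → {Geology, History}; time slot 4 → {Latin}. Each listed conflict is separated.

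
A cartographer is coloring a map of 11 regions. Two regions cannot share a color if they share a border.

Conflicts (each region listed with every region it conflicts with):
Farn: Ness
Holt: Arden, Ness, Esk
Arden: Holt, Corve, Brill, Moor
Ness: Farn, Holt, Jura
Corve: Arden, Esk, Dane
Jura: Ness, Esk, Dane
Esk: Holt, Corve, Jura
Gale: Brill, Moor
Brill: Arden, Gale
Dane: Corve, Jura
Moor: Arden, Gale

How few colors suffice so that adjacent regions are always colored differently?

2

Corve and Dane conflict, so at least 2 colors are needed.
One proper 2-coloring: Farn=2, Holt=2, Arden=1, Ness=1, Corve=2, Jura=2, Esk=1, Gale=1, Brill=2, Dane=1, Moor=2. No two conflicting regions share a color.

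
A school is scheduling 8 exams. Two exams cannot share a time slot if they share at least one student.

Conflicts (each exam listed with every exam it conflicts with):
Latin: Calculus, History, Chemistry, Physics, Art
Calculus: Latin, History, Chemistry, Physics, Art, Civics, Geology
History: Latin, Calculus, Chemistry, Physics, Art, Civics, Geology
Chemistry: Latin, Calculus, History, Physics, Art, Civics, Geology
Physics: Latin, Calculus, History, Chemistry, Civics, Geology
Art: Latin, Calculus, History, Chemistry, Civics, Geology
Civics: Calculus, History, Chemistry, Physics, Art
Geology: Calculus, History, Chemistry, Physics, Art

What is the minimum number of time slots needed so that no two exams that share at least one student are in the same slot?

Latin, Calculus, History, Chemistry, Art pairwise conflict, so at least 5 time slots are needed.
5 time slots suffice: time slot 1 → {Chemistry}; time slot 2 → {Calculus}; time slot 3 → {History}; time slot 4 → {Physics, Art}; time slot 5 → {Latin, Civics, Geology}. No two conflicting exams share a time slot.

5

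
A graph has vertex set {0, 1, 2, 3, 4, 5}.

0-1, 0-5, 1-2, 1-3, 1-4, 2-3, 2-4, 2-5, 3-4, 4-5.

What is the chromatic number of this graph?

1, 2, 3, 4 are mutually adjacent (a clique of size 4), so at least 4 colors are needed.
4 colors suffice: color a → {0, 4}; color b → {2}; color c → {1, 5}; color d → {3}. No two adjacent vertices share a color.

4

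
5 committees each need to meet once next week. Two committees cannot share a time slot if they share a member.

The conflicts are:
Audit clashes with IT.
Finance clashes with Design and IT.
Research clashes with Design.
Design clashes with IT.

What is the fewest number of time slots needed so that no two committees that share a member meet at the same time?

3

Finance, Design, IT all conflict with each other, so at least 3 time slots are needed.
3 time slots suffice: time slot 1 → {Audit, Design}; time slot 2 → {Research, IT}; time slot 3 → {Finance}. Every pair that conflicts lands in different time slots.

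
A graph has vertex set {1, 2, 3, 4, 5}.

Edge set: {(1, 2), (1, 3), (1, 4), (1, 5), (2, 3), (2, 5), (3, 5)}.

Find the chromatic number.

1, 2, 3, 5 are pairwise adjacent (a clique of size 4), so at least 4 colors are needed.
4 colors suffice: color red → {1}; color blue → {3, 4}; color green → {2}; color yellow → {5}. Each edge has distinct colors on its endpoints.

4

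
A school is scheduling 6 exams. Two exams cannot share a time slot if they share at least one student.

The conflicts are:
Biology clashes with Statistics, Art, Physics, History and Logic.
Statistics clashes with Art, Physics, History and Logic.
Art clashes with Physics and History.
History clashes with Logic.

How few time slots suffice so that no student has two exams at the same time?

Biology, Statistics, Art, History all conflict with each other, so at least 4 time slots are needed.
4 time slots suffice: time slot 1 → {Biology}; time slot 2 → {Statistics}; time slot 3 → {Physics, History}; time slot 4 → {Art, Logic}. Every pair that conflicts lands in different time slots.

4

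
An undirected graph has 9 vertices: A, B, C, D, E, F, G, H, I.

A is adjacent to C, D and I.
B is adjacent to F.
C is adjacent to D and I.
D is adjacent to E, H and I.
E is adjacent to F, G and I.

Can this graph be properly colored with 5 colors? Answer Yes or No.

Yes

The chromatic number is 4. A, C, D, I are mutually adjacent (a clique of size 4), so at least 4 colors are needed.
One proper 4-coloring: A=yellow, B=blue, C=green, D=red, E=green, F=red, G=red, H=blue, I=blue.
Since 5 ≥ 4, a proper 5-coloring certainly exists.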